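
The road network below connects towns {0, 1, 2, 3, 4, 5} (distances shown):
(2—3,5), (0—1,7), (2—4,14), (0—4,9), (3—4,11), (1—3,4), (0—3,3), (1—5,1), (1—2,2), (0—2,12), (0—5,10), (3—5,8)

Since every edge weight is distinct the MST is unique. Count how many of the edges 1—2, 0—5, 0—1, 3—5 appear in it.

Kruskal's algorithm — process edges by increasing weight (ties by edge label):
1—5 (1): add. Components now {0} {1,5} {2} {3} {4}
1—2 (2): add. Components now {0} {1,2,5} {3} {4}
0—3 (3): add. Components now {0,3} {1,2,5} {4}
1—3 (4): add. Components now {0,1,2,3,5} {4}
2—3 (5): skip — 2 and 3 already connected.
0—1 (7): skip — 0 and 1 already connected.
3—5 (8): skip — 3 and 5 already connected.
0—4 (9): add. Components now {0,1,2,3,4,5}
MST edge set: {1—5, 1—2, 0—3, 1—3, 0—4}.
Of the listed edges, {1—2} are in the MST → 1.

1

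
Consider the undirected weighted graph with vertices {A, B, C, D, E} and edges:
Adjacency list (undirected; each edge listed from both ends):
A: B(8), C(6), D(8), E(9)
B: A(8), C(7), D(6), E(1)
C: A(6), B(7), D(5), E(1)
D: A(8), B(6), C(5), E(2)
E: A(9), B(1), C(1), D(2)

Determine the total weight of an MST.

Sort edges by weight, then run Kruskal:
B—E (1): add — endpoints in different components.
C—E (1): add — endpoints in different components.
D—E (2): add — endpoints in different components.
C—D (5): skip — C and D already connected.
A—C (6): add — endpoints in different components.
MST edges: B—E, C—E, D—E, A—C; total weight 1+1+2+6 = 10.

10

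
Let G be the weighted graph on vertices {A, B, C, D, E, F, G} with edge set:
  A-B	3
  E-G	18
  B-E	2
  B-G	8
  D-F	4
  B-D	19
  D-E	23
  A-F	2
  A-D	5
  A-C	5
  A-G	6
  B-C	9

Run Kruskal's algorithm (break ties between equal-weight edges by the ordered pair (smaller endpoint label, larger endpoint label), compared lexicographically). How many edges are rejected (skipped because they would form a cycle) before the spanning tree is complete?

Kruskal: consider edges lightest-first.
A-F (2): add — endpoints in different components.
B-E (2): add — endpoints in different components.
A-B (3): add — endpoints in different components.
D-F (4): add — endpoints in different components.
A-C (5): add — endpoints in different components.
A-D (5): skip — A and D already connected.
A-G (6): add — endpoints in different components.
Edges rejected before the tree was complete: 1.

1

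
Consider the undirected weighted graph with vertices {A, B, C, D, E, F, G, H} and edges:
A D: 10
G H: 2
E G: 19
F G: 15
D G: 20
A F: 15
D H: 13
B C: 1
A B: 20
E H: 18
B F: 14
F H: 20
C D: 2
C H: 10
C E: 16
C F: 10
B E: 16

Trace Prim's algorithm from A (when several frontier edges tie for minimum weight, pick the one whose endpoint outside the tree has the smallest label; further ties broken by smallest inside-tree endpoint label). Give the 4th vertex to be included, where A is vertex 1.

Prim's algorithm from A:
Step 1: cheapest edge leaving the tree is A D (10); add D.
Step 2: cheapest edge leaving the tree is C D (2); add C.
Step 3: cheapest edge leaving the tree is B C (1); add B.
Step 4: cheapest edge leaving the tree is C F (10); add F.
Step 5: cheapest edge leaving the tree is C H (10); add H.
Step 6: cheapest edge leaving the tree is G H (2); add G.
Step 7: cheapest edge leaving the tree is B E (16); add E.
Vertex order: A, D, C, B, F, H, G, E. The 4th vertex is B.

B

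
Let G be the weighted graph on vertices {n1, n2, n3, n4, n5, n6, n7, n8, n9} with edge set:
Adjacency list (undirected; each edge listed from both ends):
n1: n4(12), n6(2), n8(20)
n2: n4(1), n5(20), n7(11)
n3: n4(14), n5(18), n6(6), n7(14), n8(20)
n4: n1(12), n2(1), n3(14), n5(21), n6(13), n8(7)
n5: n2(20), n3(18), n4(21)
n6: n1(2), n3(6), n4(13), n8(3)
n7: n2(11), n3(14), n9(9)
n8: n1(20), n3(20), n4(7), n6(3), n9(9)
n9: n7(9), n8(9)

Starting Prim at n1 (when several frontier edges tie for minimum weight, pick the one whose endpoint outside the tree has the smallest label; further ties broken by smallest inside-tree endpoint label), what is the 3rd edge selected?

n3-n6

Prim's algorithm from n1:
Step 1: cheapest edge leaving the tree is n1-n6 (2); add n6.
Step 2: cheapest edge leaving the tree is n6-n8 (3); add n8.
Step 3: cheapest edge leaving the tree is n3-n6 (6); add n3.
Step 4: cheapest edge leaving the tree is n4-n8 (7); add n4.
Step 5: cheapest edge leaving the tree is n2-n4 (1); add n2.
Step 6: cheapest edge leaving the tree is n8-n9 (9); add n9.
Step 7: cheapest edge leaving the tree is n7-n9 (9); add n7.
Step 8: cheapest edge leaving the tree is n3-n5 (18); add n5.
The 3rd edge added is n3-n6.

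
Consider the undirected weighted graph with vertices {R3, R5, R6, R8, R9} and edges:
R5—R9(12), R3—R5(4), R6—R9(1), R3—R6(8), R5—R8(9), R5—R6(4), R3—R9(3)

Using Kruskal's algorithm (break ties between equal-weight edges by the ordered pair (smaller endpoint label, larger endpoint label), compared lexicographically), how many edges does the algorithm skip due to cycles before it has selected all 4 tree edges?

Sort edges by weight, then run Kruskal:
R6—R9 (1): add. Components now {R5} {R6,R9} {R8} {R3}
R3—R9 (3): add. Components now {R5} {R3,R6,R9} {R8}
R3—R5 (4): add. Components now {R3,R5,R6,R9} {R8}
R5—R6 (4): skip — R5 and R6 already connected.
R3—R6 (8): skip — R6 and R3 already connected.
R5—R8 (9): add. Components now {R3,R5,R6,R8,R9}
Edges rejected before the tree was complete: 2.

2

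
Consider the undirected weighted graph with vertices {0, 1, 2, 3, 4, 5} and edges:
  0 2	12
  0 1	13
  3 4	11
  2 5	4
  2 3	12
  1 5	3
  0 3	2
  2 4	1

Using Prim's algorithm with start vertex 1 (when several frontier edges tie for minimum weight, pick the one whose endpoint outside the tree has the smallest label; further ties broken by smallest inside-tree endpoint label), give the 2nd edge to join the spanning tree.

2-5

Grow the tree from 1 using Prim:
Step 1: cheapest edge leaving the tree is 1 5 (3); add 5.
Step 2: cheapest edge leaving the tree is 2 5 (4); add 2.
Step 3: cheapest edge leaving the tree is 2 4 (1); add 4.
Step 4: cheapest edge leaving the tree is 3 4 (11); add 3.
Step 5: cheapest edge leaving the tree is 0 3 (2); add 0.
The 2nd edge added is 2 5.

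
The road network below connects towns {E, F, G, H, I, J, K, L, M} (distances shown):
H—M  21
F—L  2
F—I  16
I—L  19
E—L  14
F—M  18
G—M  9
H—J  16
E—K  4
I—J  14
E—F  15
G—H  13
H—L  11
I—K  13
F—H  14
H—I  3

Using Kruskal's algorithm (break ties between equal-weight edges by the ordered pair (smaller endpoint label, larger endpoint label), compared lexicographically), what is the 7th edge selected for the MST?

I-K

Sort edges by weight, then run Kruskal:
F—L (2): add — endpoints in different components.
H—I (3): add — endpoints in different components.
E—K (4): add — endpoints in different components.
G—M (9): add — endpoints in different components.
H—L (11): add — endpoints in different components.
G—H (13): add — endpoints in different components.
I—K (13): add — endpoints in different components.
E—L (14): skip — E and L already connected.
F—H (14): skip — F and H already connected.
I—J (14): add — endpoints in different components.
The 7th edge added is I—K.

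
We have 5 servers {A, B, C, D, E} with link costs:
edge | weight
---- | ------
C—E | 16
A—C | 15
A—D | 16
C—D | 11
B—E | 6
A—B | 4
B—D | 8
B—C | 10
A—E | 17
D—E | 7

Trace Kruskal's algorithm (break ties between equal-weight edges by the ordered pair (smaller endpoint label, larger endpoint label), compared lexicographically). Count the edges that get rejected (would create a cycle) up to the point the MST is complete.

Kruskal: consider edges lightest-first.
A—B (4): add. Components now {A,B} {C} {D} {E}
B—E (6): add. Components now {A,B,E} {C} {D}
D—E (7): add. Components now {A,B,D,E} {C}
B—D (8): skip — B and D already connected.
B—C (10): add. Components now {A,B,C,D,E}
Edges rejected before the tree was complete: 1.

1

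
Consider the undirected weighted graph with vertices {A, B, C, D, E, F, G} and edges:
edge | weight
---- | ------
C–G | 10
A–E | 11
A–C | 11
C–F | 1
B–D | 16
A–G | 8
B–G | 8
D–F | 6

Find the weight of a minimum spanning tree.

Prim's algorithm from C:
Step 1: cheapest edge leaving the tree is C–F (1); add F.
Step 2: cheapest edge leaving the tree is D–F (6); add D.
Step 3: cheapest edge leaving the tree is C–G (10); add G.
Step 4: cheapest edge leaving the tree is A–G (8); add A.
Step 5: cheapest edge leaving the tree is B–G (8); add B.
Step 6: cheapest edge leaving the tree is A–E (11); add E.
MST edges: C–F, D–F, C–G, A–G, B–G, A–E; total weight 1+6+10+8+8+11 = 44.

44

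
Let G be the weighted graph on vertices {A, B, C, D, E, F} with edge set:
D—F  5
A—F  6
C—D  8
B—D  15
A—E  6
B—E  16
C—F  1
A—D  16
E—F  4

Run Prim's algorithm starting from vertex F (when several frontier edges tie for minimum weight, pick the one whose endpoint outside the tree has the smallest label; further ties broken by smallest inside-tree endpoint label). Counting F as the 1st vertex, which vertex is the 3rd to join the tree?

Prim's algorithm from F:
Step 1: frontier [C—F 1, E—F 4, D—F 5, A—F 6] → take C—F (1); add C.
Step 2: frontier [C—D 8, E—F 4, D—F 5, A—F 6] → take E—F (4); add E.
Step 3: frontier [C—D 8, A—E 6, B—E 16, D—F 5, A—F 6] → take D—F (5); add D.
Step 4: frontier [B—D 15, A—D 16, A—E 6, B—E 16, A—F 6] → take A—E (6); add A.
Step 5: frontier [B—D 15, B—E 16] → take B—D (15); add B.
Vertex order: F, C, E, D, A, B. The 3rd vertex is E.

E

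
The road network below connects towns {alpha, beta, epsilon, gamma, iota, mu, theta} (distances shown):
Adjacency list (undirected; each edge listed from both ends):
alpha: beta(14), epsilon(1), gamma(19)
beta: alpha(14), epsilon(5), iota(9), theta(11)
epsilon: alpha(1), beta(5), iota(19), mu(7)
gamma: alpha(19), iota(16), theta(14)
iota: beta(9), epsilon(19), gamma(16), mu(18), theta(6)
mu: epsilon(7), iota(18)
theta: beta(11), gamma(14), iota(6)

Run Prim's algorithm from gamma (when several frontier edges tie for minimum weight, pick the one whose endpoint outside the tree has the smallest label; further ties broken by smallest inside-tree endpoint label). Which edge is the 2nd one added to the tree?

Grow the tree from gamma using Prim:
Step 1: frontier [gamma theta 14, gamma iota 16, alpha gamma 19] → take gamma theta (14); add theta.
Step 2: frontier [gamma iota 16, alpha gamma 19, iota theta 6, beta theta 11] → take iota theta (6); add iota.
Step 3: frontier [alpha gamma 19, beta iota 9, iota mu 18, epsilon iota 19, beta theta 11] → take beta iota (9); add beta.
Step 4: frontier [beta epsilon 5, alpha beta 14, alpha gamma 19, iota mu 18, epsilon iota 19] → take beta epsilon (5); add epsilon.
Step 5: frontier [alpha beta 14, alpha epsilon 1, epsilon mu 7, alpha gamma 19, iota mu 18] → take alpha epsilon (1); add alpha.
Step 6: frontier [epsilon mu 7, iota mu 18] → take epsilon mu (7); add mu.
The 2nd edge added is iota theta.

iota-theta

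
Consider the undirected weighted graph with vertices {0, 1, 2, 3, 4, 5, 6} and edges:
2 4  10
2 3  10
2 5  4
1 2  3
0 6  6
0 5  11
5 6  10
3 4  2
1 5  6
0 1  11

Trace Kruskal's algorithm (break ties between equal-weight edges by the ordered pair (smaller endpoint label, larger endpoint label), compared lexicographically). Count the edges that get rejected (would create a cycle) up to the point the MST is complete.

Kruskal's algorithm — process edges by increasing weight (ties by edge label):
3 4 (2): add. Components now {0} {1} {2} {3,4} {5} {6}
1 2 (3): add. Components now {0} {1,2} {3,4} {5} {6}
2 5 (4): add. Components now {0} {1,2,5} {3,4} {6}
0 6 (6): add. Components now {0,6} {1,2,5} {3,4}
1 5 (6): skip — 1 and 5 already connected.
2 3 (10): add. Components now {0,6} {1,2,3,4,5}
2 4 (10): skip — 2 and 4 already connected.
5 6 (10): add. Components now {0,1,2,3,4,5,6}
Edges rejected before the tree was complete: 2.

2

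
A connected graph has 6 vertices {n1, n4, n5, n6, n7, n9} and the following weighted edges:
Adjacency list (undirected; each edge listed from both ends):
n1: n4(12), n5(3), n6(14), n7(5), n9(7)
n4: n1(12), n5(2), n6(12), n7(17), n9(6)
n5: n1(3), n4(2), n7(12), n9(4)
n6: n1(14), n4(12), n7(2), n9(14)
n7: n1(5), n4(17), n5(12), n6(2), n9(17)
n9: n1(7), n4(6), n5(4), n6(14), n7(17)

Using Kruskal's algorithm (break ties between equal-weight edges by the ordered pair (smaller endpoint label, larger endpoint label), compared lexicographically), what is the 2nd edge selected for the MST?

Sort edges by weight, then run Kruskal:
n4-n5 (2): add — endpoints in different components.
n6-n7 (2): add — endpoints in different components.
n1-n5 (3): add — endpoints in different components.
n5-n9 (4): add — endpoints in different components.
n1-n7 (5): add — endpoints in different components.
The 2nd edge added is n6-n7.

n6-n7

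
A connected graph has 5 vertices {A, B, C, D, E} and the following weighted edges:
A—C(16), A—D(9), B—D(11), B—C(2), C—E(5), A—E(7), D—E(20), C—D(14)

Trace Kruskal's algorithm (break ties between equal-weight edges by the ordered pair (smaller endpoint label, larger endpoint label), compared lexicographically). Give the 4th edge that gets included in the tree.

Kruskal: consider edges lightest-first.
B—C (2): add — endpoints in different components.
C—E (5): add — endpoints in different components.
A—E (7): add — endpoints in different components.
A—D (9): add — endpoints in different components.
The 4th edge added is A—D.

A-D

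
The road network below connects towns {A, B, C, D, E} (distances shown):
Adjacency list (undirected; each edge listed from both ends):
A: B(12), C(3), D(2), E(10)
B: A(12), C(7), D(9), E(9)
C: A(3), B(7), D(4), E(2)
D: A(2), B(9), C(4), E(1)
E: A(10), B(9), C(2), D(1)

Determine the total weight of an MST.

Kruskal's algorithm — process edges by increasing weight (ties by edge label):
D E (1): add — endpoints in different components.
A D (2): add — endpoints in different components.
C E (2): add — endpoints in different components.
A C (3): skip — A and C already connected.
C D (4): skip — C and D already connected.
B C (7): add — endpoints in different components.
MST edges: D E, A D, C E, B C; total weight 1+2+2+7 = 12.

12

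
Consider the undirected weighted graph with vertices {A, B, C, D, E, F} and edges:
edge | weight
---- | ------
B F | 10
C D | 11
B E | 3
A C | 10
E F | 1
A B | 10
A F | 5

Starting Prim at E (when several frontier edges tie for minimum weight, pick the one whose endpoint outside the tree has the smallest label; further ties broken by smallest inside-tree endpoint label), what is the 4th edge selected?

Grow the tree from E using Prim:
Step 1: cheapest edge leaving the tree is E F (1); add F.
Step 2: cheapest edge leaving the tree is B E (3); add B.
Step 3: cheapest edge leaving the tree is A F (5); add A.
Step 4: cheapest edge leaving the tree is A C (10); add C.
Step 5: cheapest edge leaving the tree is C D (11); add D.
The 4th edge added is A C.

A-C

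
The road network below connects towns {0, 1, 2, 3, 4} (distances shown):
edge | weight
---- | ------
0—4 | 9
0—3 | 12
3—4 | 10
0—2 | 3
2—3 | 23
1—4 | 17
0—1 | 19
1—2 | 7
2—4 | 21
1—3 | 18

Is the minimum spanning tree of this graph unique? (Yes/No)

Kruskal's algorithm — process edges by increasing weight (ties by edge label):
0—2 (3): add. Components now {0,2} {1} {3} {4}
1—2 (7): add. Components now {0,1,2} {3} {4}
0—4 (9): add. Components now {0,1,2,4} {3}
3—4 (10): add. Components now {0,1,2,3,4}
Every non-tree edge has weight strictly greater than the heaviest edge on the tree path between its endpoints, so the MST is unique.

Yes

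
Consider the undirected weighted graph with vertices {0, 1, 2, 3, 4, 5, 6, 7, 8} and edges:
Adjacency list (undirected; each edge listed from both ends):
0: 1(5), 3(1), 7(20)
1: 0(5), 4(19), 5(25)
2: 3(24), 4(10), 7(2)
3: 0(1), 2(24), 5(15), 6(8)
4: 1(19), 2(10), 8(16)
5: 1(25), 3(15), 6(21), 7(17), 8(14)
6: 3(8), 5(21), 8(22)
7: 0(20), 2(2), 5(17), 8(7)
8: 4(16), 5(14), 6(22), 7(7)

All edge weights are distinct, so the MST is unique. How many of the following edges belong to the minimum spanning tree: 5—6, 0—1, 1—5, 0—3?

Sort edges by weight, then run Kruskal:
0—3 (1): add — endpoints in different components.
2—7 (2): add — endpoints in different components.
0—1 (5): add — endpoints in different components.
7—8 (7): add — endpoints in different components.
3—6 (8): add — endpoints in different components.
2—4 (10): add — endpoints in different components.
5—8 (14): add — endpoints in different components.
3—5 (15): add — endpoints in different components.
MST edge set: {0—3, 2—7, 0—1, 7—8, 3—6, 2—4, 5—8, 3—5}.
Of the listed edges, {0—1, 0—3} are in the MST → 2.

2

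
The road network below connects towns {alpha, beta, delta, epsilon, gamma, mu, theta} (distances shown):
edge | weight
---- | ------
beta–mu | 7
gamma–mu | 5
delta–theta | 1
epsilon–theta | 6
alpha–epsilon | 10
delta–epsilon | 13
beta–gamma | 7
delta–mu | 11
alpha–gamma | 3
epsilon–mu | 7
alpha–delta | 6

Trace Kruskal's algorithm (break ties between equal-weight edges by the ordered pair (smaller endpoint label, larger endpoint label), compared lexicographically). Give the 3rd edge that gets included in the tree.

Kruskal: consider edges lightest-first.
delta–theta (1): add. Components now {mu} {epsilon} {beta} {delta,theta} {alpha} {gamma}
alpha–gamma (3): add. Components now {mu} {epsilon} {beta} {delta,theta} {alpha,gamma}
gamma–mu (5): add. Components now {alpha,gamma,mu} {epsilon} {beta} {delta,theta}
alpha–delta (6): add. Components now {alpha,delta,gamma,mu,theta} {epsilon} {beta}
epsilon–theta (6): add. Components now {alpha,delta,epsilon,gamma,mu,theta} {beta}
beta–gamma (7): add. Components now {alpha,beta,delta,epsilon,gamma,mu,theta}
The 3rd edge added is gamma–mu.

gamma-mu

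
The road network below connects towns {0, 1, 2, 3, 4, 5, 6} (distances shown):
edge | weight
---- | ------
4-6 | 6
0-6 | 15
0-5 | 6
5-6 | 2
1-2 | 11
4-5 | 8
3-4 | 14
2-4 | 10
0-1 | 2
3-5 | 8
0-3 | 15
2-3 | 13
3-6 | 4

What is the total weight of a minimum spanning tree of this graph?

30

Kruskal's algorithm — process edges by increasing weight (ties by edge label):
0-1 (2): add — endpoints in different components.
5-6 (2): add — endpoints in different components.
3-6 (4): add — endpoints in different components.
0-5 (6): add — endpoints in different components.
4-6 (6): add — endpoints in different components.
3-5 (8): skip — 3 and 5 already connected.
4-5 (8): skip — 4 and 5 already connected.
2-4 (10): add — endpoints in different components.
MST edges: 0-1, 5-6, 3-6, 0-5, 4-6, 2-4; total weight 2+2+4+6+6+10 = 30.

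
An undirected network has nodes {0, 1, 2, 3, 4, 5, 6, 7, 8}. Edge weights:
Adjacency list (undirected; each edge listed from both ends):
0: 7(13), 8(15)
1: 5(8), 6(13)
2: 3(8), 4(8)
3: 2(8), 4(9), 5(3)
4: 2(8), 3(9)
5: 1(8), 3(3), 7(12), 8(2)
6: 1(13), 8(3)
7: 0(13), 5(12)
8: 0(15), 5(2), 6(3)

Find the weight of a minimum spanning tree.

Kruskal: consider edges lightest-first.
5-8 (2): add — endpoints in different components.
3-5 (3): add — endpoints in different components.
6-8 (3): add — endpoints in different components.
1-5 (8): add — endpoints in different components.
2-3 (8): add — endpoints in different components.
2-4 (8): add — endpoints in different components.
3-4 (9): skip — 3 and 4 already connected.
5-7 (12): add — endpoints in different components.
0-7 (13): add — endpoints in different components.
MST edges: 5-8, 3-5, 6-8, 1-5, 2-3, 2-4, 5-7, 0-7; total weight 2+3+3+8+8+8+12+13 = 57.

57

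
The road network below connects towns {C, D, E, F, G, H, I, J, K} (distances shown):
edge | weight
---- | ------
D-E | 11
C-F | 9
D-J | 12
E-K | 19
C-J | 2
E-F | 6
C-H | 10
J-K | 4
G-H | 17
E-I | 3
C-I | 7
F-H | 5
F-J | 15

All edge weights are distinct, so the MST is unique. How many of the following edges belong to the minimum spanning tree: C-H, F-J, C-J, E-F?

2

Kruskal's algorithm — process edges by increasing weight (ties by edge label):
C-J (2): add — endpoints in different components.
E-I (3): add — endpoints in different components.
J-K (4): add — endpoints in different components.
F-H (5): add — endpoints in different components.
E-F (6): add — endpoints in different components.
C-I (7): add — endpoints in different components.
C-F (9): skip — C and F already connected.
C-H (10): skip — C and H already connected.
D-E (11): add — endpoints in different components.
D-J (12): skip — D and J already connected.
F-J (15): skip — F and J already connected.
G-H (17): add — endpoints in different components.
MST edge set: {C-J, E-I, J-K, F-H, E-F, C-I, D-E, G-H}.
Of the listed edges, {C-J, E-F} are in the MST → 2.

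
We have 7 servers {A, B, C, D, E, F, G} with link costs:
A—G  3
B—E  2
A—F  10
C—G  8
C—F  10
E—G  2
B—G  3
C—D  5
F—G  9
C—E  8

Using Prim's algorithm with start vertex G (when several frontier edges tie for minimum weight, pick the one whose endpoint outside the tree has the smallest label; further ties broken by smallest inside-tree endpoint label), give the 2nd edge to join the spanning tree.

Grow the tree from G using Prim:
Step 1: frontier [E—G 2, A—G 3, B—G 3, C—G 8, F—G 9] → take E—G (2); add E.
Step 2: frontier [B—E 2, C—E 8, A—G 3, B—G 3, C—G 8, F—G 9] → take B—E (2); add B.
Step 3: frontier [C—E 8, A—G 3, C—G 8, F—G 9] → take A—G (3); add A.
Step 4: frontier [A—F 10, C—E 8, C—G 8, F—G 9] → take C—E (8); add C.
Step 5: frontier [A—F 10, C—D 5, C—F 10, F—G 9] → take C—D (5); add D.
Step 6: frontier [A—F 10, C—F 10, F—G 9] → take F—G (9); add F.
The 2nd edge added is B—E.

B-E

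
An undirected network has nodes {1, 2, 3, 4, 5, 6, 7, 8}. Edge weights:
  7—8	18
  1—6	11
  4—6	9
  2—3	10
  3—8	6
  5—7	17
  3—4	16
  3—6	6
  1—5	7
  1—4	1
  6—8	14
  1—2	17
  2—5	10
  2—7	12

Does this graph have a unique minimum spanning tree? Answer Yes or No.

No

Kruskal: consider edges lightest-first.
1—4 (1): add — endpoints in different components.
3—6 (6): add — endpoints in different components.
3—8 (6): add — endpoints in different components.
1—5 (7): add — endpoints in different components.
4—6 (9): add — endpoints in different components.
2—3 (10): add — endpoints in different components.
2—5 (10): skip — 2 and 5 already connected.
1—6 (11): skip — 1 and 6 already connected.
2—7 (12): add — endpoints in different components.
Non-tree edge 2—5 has weight 10, equal to the heaviest edge on its tree cycle — swapping gives another MST of the same weight. Not unique.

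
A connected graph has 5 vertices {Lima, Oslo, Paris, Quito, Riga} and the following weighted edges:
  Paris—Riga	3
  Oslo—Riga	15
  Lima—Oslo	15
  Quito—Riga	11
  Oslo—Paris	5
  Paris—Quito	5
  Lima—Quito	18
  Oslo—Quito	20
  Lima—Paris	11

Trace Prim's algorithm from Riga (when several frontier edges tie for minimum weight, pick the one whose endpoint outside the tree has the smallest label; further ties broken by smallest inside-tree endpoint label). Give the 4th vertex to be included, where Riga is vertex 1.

Grow the tree from Riga using Prim:
Step 1: cheapest edge leaving the tree is Paris—Riga (3); add Paris.
Step 2: cheapest edge leaving the tree is Oslo—Paris (5); add Oslo.
Step 3: cheapest edge leaving the tree is Paris—Quito (5); add Quito.
Step 4: cheapest edge leaving the tree is Lima—Paris (11); add Lima.
Vertex order: Riga, Paris, Oslo, Quito, Lima. The 4th vertex is Quito.

Quito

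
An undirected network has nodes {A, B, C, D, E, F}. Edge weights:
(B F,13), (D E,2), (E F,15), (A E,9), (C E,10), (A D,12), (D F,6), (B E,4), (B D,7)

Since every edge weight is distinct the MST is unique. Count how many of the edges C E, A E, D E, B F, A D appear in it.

3

Kruskal's algorithm — process edges by increasing weight (ties by edge label):
D E (2): add — endpoints in different components.
B E (4): add — endpoints in different components.
D F (6): add — endpoints in different components.
B D (7): skip — B and D already connected.
A E (9): add — endpoints in different components.
C E (10): add — endpoints in different components.
MST edge set: {D E, B E, D F, A E, C E}.
Of the listed edges, {C E, A E, D E} are in the MST → 3.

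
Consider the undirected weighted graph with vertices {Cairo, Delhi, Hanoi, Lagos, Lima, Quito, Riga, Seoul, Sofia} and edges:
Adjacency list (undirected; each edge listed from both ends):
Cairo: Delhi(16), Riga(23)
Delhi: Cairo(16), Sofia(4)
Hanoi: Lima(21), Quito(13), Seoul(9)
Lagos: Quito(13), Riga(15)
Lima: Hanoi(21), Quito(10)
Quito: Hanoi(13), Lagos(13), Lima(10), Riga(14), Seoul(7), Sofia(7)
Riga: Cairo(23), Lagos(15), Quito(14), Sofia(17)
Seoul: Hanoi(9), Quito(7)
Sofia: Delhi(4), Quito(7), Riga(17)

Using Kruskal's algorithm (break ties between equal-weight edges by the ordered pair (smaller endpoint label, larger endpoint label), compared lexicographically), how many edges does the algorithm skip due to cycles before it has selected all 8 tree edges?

2

Sort edges by weight, then run Kruskal:
Delhi-Sofia (4): add — endpoints in different components.
Quito-Seoul (7): add — endpoints in different components.
Quito-Sofia (7): add — endpoints in different components.
Hanoi-Seoul (9): add — endpoints in different components.
Lima-Quito (10): add — endpoints in different components.
Hanoi-Quito (13): skip — Quito and Hanoi already connected.
Lagos-Quito (13): add — endpoints in different components.
Quito-Riga (14): add — endpoints in different components.
Lagos-Riga (15): skip — Riga and Lagos already connected.
Cairo-Delhi (16): add — endpoints in different components.
Edges rejected before the tree was complete: 2.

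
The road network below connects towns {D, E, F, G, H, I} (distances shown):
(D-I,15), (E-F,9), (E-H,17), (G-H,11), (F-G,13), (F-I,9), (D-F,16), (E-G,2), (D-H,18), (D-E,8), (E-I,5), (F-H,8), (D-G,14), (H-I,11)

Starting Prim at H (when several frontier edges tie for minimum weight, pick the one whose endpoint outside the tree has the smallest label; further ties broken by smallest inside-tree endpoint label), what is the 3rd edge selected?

Grow the tree from H using Prim:
Step 1: cheapest edge leaving the tree is F-H (8); add F.
Step 2: cheapest edge leaving the tree is E-F (9); add E.
Step 3: cheapest edge leaving the tree is E-G (2); add G.
Step 4: cheapest edge leaving the tree is E-I (5); add I.
Step 5: cheapest edge leaving the tree is D-E (8); add D.
The 3rd edge added is E-G.

E-G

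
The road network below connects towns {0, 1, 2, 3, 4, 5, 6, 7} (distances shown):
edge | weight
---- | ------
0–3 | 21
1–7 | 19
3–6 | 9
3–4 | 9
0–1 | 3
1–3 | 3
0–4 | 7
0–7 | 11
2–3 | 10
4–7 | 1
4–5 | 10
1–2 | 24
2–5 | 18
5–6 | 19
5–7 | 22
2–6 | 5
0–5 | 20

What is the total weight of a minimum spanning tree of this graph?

38

Prim's algorithm from 2:
Step 1: cheapest edge leaving the tree is 2–6 (5); add 6.
Step 2: cheapest edge leaving the tree is 3–6 (9); add 3.
Step 3: cheapest edge leaving the tree is 1–3 (3); add 1.
Step 4: cheapest edge leaving the tree is 0–1 (3); add 0.
Step 5: cheapest edge leaving the tree is 0–4 (7); add 4.
Step 6: cheapest edge leaving the tree is 4–7 (1); add 7.
Step 7: cheapest edge leaving the tree is 4–5 (10); add 5.
MST edges: 2–6, 3–6, 1–3, 0–1, 0–4, 4–7, 4–5; total weight 5+9+3+3+7+1+10 = 38.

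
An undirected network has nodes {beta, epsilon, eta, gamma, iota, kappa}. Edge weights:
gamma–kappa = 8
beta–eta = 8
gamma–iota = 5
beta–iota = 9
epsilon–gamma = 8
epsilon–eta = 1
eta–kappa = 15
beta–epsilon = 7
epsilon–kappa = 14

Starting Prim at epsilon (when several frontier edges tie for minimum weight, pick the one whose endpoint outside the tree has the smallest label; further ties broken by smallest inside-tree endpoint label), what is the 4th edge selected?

Prim, starting at epsilon.
Step 1: cheapest edge leaving the tree is epsilon–eta (1); add eta.
Step 2: cheapest edge leaving the tree is beta–epsilon (7); add beta.
Step 3: cheapest edge leaving the tree is epsilon–gamma (8); add gamma.
Step 4: cheapest edge leaving the tree is gamma–iota (5); add iota.
Step 5: cheapest edge leaving the tree is gamma–kappa (8); add kappa.
The 4th edge added is gamma–iota.

gamma-iota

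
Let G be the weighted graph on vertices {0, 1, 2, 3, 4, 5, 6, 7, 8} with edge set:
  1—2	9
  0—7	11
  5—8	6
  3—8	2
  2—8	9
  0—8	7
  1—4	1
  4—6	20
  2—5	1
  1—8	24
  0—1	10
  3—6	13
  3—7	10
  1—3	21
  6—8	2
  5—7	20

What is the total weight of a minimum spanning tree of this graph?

38

Grow the tree from 8 using Prim:
Step 1: cheapest edge leaving the tree is 3—8 (2); add 3.
Step 2: cheapest edge leaving the tree is 6—8 (2); add 6.
Step 3: cheapest edge leaving the tree is 5—8 (6); add 5.
Step 4: cheapest edge leaving the tree is 2—5 (1); add 2.
Step 5: cheapest edge leaving the tree is 0—8 (7); add 0.
Step 6: cheapest edge leaving the tree is 1—2 (9); add 1.
Step 7: cheapest edge leaving the tree is 1—4 (1); add 4.
Step 8: cheapest edge leaving the tree is 3—7 (10); add 7.
MST edges: 3—8, 6—8, 5—8, 2—5, 0—8, 1—2, 1—4, 3—7; total weight 2+2+6+1+7+9+1+10 = 38.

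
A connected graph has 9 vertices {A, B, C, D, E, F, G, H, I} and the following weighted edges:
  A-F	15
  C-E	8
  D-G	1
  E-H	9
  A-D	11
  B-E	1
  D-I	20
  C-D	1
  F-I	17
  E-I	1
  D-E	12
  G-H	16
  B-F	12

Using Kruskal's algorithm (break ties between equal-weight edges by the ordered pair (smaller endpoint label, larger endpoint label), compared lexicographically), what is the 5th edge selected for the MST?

C-E

Sort edges by weight, then run Kruskal:
B-E (1): add — endpoints in different components.
C-D (1): add — endpoints in different components.
D-G (1): add — endpoints in different components.
E-I (1): add — endpoints in different components.
C-E (8): add — endpoints in different components.
E-H (9): add — endpoints in different components.
A-D (11): add — endpoints in different components.
B-F (12): add — endpoints in different components.
The 5th edge added is C-E.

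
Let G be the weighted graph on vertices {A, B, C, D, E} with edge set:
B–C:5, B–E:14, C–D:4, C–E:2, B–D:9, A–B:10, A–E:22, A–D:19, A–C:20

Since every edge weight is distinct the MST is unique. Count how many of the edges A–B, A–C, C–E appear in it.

Sort edges by weight, then run Kruskal:
C–E (2): add — endpoints in different components.
C–D (4): add — endpoints in different components.
B–C (5): add — endpoints in different components.
B–D (9): skip — B and D already connected.
A–B (10): add — endpoints in different components.
MST edge set: {C–E, C–D, B–C, A–B}.
Of the listed edges, {A–B, C–E} are in the MST → 2.

2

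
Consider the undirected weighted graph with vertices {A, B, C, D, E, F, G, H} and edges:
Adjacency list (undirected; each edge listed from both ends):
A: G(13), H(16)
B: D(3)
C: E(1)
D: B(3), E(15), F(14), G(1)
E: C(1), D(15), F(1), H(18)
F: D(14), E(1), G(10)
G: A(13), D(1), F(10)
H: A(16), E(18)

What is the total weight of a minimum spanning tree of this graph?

Sort edges by weight, then run Kruskal:
C-E (1): add — endpoints in different components.
D-G (1): add — endpoints in different components.
E-F (1): add — endpoints in different components.
B-D (3): add — endpoints in different components.
F-G (10): add — endpoints in different components.
A-G (13): add — endpoints in different components.
D-F (14): skip — D and F already connected.
D-E (15): skip — D and E already connected.
A-H (16): add — endpoints in different components.
MST edges: C-E, D-G, E-F, B-D, F-G, A-G, A-H; total weight 1+1+1+3+10+13+16 = 45.

45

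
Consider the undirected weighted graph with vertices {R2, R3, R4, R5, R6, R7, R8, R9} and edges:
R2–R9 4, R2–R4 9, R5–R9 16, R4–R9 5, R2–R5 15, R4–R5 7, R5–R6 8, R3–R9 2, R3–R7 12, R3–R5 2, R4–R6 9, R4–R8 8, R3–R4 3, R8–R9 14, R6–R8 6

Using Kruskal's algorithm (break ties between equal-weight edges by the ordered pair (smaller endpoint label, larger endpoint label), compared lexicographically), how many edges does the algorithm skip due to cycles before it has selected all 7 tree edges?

Kruskal's algorithm — process edges by increasing weight (ties by edge label):
R3–R5 (2): add — endpoints in different components.
R3–R9 (2): add — endpoints in different components.
R3–R4 (3): add — endpoints in different components.
R2–R9 (4): add — endpoints in different components.
R4–R9 (5): skip — R9 and R4 already connected.
R6–R8 (6): add — endpoints in different components.
R4–R5 (7): skip — R5 and R4 already connected.
R4–R8 (8): add — endpoints in different components.
R5–R6 (8): skip — R5 and R6 already connected.
R2–R4 (9): skip — R2 and R4 already connected.
R4–R6 (9): skip — R6 and R4 already connected.
R3–R7 (12): add — endpoints in different components.
Edges rejected before the tree was complete: 5.

5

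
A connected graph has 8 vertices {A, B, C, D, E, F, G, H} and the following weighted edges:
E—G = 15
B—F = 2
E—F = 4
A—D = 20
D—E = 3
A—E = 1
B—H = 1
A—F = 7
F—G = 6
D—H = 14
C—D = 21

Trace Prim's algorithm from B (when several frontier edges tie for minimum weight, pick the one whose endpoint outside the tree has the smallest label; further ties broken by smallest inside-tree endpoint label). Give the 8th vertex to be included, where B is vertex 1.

C

Prim's algorithm from B:
Step 1: cheapest edge leaving the tree is B—H (1); add H.
Step 2: cheapest edge leaving the tree is B—F (2); add F.
Step 3: cheapest edge leaving the tree is E—F (4); add E.
Step 4: cheapest edge leaving the tree is A—E (1); add A.
Step 5: cheapest edge leaving the tree is D—E (3); add D.
Step 6: cheapest edge leaving the tree is F—G (6); add G.
Step 7: cheapest edge leaving the tree is C—D (21); add C.
Vertex order: B, H, F, E, A, D, G, C. The 8th vertex is C.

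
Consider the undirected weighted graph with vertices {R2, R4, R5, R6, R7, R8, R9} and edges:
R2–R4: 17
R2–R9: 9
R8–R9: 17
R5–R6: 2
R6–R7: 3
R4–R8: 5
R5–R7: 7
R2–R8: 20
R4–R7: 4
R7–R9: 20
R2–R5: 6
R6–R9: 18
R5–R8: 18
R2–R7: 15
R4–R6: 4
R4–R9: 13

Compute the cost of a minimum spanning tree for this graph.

Grow the tree from R5 using Prim:
Step 1: cheapest edge leaving the tree is R5–R6 (2); add R6.
Step 2: cheapest edge leaving the tree is R6–R7 (3); add R7.
Step 3: cheapest edge leaving the tree is R4–R6 (4); add R4.
Step 4: cheapest edge leaving the tree is R4–R8 (5); add R8.
Step 5: cheapest edge leaving the tree is R2–R5 (6); add R2.
Step 6: cheapest edge leaving the tree is R2–R9 (9); add R9.
MST edges: R5–R6, R6–R7, R4–R6, R4–R8, R2–R5, R2–R9; total weight 2+3+4+5+6+9 = 29.

29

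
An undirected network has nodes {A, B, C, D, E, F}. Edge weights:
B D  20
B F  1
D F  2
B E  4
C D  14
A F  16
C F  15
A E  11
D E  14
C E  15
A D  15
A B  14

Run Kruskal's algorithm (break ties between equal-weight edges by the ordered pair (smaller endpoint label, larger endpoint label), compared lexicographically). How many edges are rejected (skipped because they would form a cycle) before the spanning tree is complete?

1

Kruskal's algorithm — process edges by increasing weight (ties by edge label):
B F (1): add — endpoints in different components.
D F (2): add — endpoints in different components.
B E (4): add — endpoints in different components.
A E (11): add — endpoints in different components.
A B (14): skip — A and B already connected.
C D (14): add — endpoints in different components.
Edges rejected before the tree was complete: 1.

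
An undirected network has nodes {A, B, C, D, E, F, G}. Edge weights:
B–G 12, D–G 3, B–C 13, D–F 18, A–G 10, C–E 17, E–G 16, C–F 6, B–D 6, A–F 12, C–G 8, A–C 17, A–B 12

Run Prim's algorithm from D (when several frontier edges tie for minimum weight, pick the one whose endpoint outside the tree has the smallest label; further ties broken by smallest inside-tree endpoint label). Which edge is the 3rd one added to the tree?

C-G

Prim's algorithm from D:
Step 1: frontier [D–G 3, B–D 6, D–F 18] → take D–G (3); add G.
Step 2: frontier [B–D 6, D–F 18, C–G 8, A–G 10, B–G 12, E–G 16] → take B–D (6); add B.
Step 3: frontier [A–B 12, B–C 13, D–F 18, C–G 8, A–G 10, E–G 16] → take C–G (8); add C.
Step 4: frontier [A–B 12, C–F 6, A–C 17, C–E 17, D–F 18, A–G 10, E–G 16] → take C–F (6); add F.
Step 5: frontier [A–B 12, A–C 17, C–E 17, A–F 12, A–G 10, E–G 16] → take A–G (10); add A.
Step 6: frontier [C–E 17, E–G 16] → take E–G (16); add E.
The 3rd edge added is C–G.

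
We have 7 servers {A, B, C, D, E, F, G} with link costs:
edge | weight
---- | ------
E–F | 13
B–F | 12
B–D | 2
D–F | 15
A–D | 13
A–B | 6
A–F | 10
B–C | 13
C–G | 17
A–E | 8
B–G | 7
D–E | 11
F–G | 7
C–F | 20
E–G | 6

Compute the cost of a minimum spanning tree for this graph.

41

Kruskal: consider edges lightest-first.
B–D (2): add. Components now {A} {B,D} {C} {E} {F} {G}
A–B (6): add. Components now {A,B,D} {C} {E} {F} {G}
E–G (6): add. Components now {A,B,D} {C} {E,G} {F}
B–G (7): add. Components now {A,B,D,E,G} {C} {F}
F–G (7): add. Components now {A,B,D,E,F,G} {C}
A–E (8): skip — A and E already connected.
A–F (10): skip — A and F already connected.
D–E (11): skip — D and E already connected.
B–F (12): skip — B and F already connected.
A–D (13): skip — A and D already connected.
B–C (13): add. Components now {A,B,C,D,E,F,G}
MST edges: B–D, A–B, E–G, B–G, F–G, B–C; total weight 2+6+6+7+7+13 = 41.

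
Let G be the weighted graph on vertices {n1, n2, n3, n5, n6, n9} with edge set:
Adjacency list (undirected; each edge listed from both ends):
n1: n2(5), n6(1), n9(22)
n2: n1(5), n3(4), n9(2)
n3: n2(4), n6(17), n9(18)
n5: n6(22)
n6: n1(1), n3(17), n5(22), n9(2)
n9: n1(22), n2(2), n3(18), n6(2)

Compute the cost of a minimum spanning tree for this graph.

31

Prim's algorithm from n5:
Step 1: frontier [n5 n6 22] → take n5 n6 (22); add n6.
Step 2: frontier [n1 n6 1, n6 n9 2, n3 n6 17] → take n1 n6 (1); add n1.
Step 3: frontier [n1 n2 5, n1 n9 22, n6 n9 2, n3 n6 17] → take n6 n9 (2); add n9.
Step 4: frontier [n1 n2 5, n3 n6 17, n2 n9 2, n3 n9 18] → take n2 n9 (2); add n2.
Step 5: frontier [n2 n3 4, n3 n6 17, n3 n9 18] → take n2 n3 (4); add n3.
MST edges: n5 n6, n1 n6, n6 n9, n2 n9, n2 n3; total weight 22+1+2+2+4 = 31.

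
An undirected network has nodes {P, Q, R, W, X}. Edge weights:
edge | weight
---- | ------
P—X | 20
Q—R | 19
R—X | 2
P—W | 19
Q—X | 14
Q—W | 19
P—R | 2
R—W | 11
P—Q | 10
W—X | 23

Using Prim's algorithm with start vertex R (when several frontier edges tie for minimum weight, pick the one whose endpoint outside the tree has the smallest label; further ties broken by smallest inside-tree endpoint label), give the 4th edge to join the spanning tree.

Grow the tree from R using Prim:
Step 1: cheapest edge leaving the tree is P—R (2); add P.
Step 2: cheapest edge leaving the tree is R—X (2); add X.
Step 3: cheapest edge leaving the tree is P—Q (10); add Q.
Step 4: cheapest edge leaving the tree is R—W (11); add W.
The 4th edge added is R—W.

R-W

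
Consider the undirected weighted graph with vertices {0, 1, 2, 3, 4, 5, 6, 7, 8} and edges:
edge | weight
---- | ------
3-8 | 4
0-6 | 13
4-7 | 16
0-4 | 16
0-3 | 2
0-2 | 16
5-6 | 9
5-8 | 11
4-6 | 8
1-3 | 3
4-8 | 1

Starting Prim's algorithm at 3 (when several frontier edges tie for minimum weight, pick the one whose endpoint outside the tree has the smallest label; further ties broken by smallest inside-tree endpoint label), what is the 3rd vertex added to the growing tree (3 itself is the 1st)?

1

Grow the tree from 3 using Prim:
Step 1: frontier [0-3 2, 1-3 3, 3-8 4] → take 0-3 (2); add 0.
Step 2: frontier [0-6 13, 0-2 16, 0-4 16, 1-3 3, 3-8 4] → take 1-3 (3); add 1.
Step 3: frontier [0-6 13, 0-2 16, 0-4 16, 3-8 4] → take 3-8 (4); add 8.
Step 4: frontier [0-6 13, 0-2 16, 0-4 16, 4-8 1, 5-8 11] → take 4-8 (1); add 4.
Step 5: frontier [0-6 13, 0-2 16, 4-6 8, 4-7 16, 5-8 11] → take 4-6 (8); add 6.
Step 6: frontier [0-2 16, 4-7 16, 5-6 9, 5-8 11] → take 5-6 (9); add 5.
Step 7: frontier [0-2 16, 4-7 16] → take 0-2 (16); add 2.
Step 8: frontier [4-7 16] → take 4-7 (16); add 7.
Vertex order: 3, 0, 1, 8, 4, 6, 5, 2, 7. The 3rd vertex is 1.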